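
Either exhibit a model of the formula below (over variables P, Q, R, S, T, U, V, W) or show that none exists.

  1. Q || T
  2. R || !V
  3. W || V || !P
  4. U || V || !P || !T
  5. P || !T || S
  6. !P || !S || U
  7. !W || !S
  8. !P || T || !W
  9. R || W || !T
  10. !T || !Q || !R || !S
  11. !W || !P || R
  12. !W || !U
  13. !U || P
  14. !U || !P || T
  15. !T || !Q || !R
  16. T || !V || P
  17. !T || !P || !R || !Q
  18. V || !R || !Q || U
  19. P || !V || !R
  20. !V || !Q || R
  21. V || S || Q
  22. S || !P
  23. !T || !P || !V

P: false, Q: true, R: false, S: false, T: false, U: false, V: false, W: true

Case Q = true:
Case R = false:
(!V) alone gives V = false.
Case W = true:
(!S) alone gives S = false.
(!P) alone gives P = false.
(!T) alone gives T = false.
(!U) alone gives U = false.
This assignment satisfies each clause.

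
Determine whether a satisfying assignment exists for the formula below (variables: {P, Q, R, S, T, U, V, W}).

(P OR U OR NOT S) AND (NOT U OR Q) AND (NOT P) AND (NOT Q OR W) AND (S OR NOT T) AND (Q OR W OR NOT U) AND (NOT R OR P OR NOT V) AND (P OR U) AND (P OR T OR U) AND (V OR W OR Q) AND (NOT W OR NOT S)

Unit clause (NOT P) forces P = false.
Unit clause (U) forces U = true.
Unit clause (Q) forces Q = true.
Unit clause (W) forces W = true.
Unit clause (NOT S) forces S = false.
Unit clause (NOT T) forces T = false.
Case R = true:
Unit clause (NOT V) forces V = false.
This assignment satisfies each clause.
A satisfying assignment: P=false,  Q=true,  R=true,  S=false,  T=false,  U=true,  V=false,  W=true.

Yes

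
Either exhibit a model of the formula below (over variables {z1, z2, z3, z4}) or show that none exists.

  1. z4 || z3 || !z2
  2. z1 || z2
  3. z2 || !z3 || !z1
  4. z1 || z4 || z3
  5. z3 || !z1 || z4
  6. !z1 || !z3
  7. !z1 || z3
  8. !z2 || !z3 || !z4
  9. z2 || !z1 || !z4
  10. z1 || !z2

UNSATISFIABLE

Try z1 = true.
From the singleton clause (!z3), z3 = false.
That conflicts with the unit clause (z3).
So z1 must be the other value — set z1 = false.
From the singleton clause (z2), z2 = true.
That conflicts with the unit clause (!z2).
Either choice for z1 ends in contradiction.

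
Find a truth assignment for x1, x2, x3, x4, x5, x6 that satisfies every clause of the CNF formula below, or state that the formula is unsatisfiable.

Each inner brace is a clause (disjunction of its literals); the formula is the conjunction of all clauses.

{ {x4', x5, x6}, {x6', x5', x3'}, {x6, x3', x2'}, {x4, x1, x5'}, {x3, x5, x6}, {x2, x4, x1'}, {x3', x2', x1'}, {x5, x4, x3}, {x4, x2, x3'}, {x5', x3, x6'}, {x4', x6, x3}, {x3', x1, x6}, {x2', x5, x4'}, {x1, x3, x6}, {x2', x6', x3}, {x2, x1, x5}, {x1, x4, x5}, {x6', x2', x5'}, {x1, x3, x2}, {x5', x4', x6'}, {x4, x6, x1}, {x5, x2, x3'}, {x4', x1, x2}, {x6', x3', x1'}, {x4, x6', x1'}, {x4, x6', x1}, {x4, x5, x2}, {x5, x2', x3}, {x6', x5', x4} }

x1: 1, x2: 0, x3: 1, x4: 1, x5: 1, x6: 0

Case x4 = 1:
Case x5 = 1:
The clause (x6') is unit, so x6 = 0.
The clause (x3) is unit, so x3 = 1.
The clause (x2') is unit, so x2 = 0.
The clause (x1) is unit, so x1 = 1.
Every clause now holds.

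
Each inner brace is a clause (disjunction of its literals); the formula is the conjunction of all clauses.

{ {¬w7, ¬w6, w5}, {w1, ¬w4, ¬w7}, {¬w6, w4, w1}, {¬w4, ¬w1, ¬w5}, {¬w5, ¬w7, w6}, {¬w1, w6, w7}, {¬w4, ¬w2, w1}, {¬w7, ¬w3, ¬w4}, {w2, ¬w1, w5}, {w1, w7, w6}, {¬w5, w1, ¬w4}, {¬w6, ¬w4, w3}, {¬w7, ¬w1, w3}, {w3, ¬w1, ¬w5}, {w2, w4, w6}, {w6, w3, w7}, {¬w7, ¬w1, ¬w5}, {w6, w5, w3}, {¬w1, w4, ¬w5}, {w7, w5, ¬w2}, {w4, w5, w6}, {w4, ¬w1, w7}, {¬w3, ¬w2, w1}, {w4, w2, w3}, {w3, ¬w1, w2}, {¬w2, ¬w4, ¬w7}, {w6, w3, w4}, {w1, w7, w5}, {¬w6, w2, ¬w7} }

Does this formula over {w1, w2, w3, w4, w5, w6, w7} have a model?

No

Try w7 = False.
Try w1 = False.
Unit clause (w6) forces w6 = True.
Unit clause (w4) forces w4 = True.
Unit clause (¬w2) forces w2 = False.
Unit clause (¬w5) forces w5 = False.
Now (w5) is unsatisfied and unit — conflict.
Undo w1 and try w1 = True.
Unit clause (w6) forces w6 = True.
Unit clause (w4) forces w4 = True.
Unit clause (¬w5) forces w5 = False.
Unit clause (w2) forces w2 = True.
Now (¬w2) is unsatisfied and unit — conflict.
Either choice for w1 ends in contradiction.
Undo w7 and try w7 = True.
Try w6 = False.
Unit clause (¬w5) forces w5 = False.
Unit clause (w3) forces w3 = True.
Unit clause (¬w4) forces w4 = False.
Now (w4) is unsatisfied and unit — conflict.
Undo w6 and try w6 = True.
Unit clause (w5) forces w5 = True.
Unit clause (¬w1) forces w1 = False.
Unit clause (¬w4) forces w4 = False.
Now (w4) is unsatisfied and unit — conflict.
Either choice for w6 ends in contradiction.
Either choice for w7 ends in contradiction.
No assignment satisfies every clause.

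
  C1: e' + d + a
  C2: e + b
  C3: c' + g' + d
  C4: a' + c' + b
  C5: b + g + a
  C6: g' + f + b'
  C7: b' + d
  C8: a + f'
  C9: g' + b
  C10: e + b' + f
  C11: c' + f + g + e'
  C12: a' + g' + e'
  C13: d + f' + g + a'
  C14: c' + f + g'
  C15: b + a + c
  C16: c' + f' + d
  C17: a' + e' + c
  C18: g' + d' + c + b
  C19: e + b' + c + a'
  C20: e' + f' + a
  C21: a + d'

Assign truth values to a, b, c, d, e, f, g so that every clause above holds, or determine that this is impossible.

Case e = 0:
The clause (b) is unit, so b = 1.
The clause (d) is unit, so d = 1.
The clause (f) is unit, so f = 1.
The clause (a) is unit, so a = 1.
The clause (c) is unit, so c = 1.
No clause remains; g is free.

a ↦ 1, b ↦ 1, c ↦ 1, d ↦ 1, e ↦ 0, f ↦ 1, g ↦ 0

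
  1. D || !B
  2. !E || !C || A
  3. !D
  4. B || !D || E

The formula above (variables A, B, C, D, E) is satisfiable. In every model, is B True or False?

Suppose B = true.
(D) alone gives D = true.
That conflicts with the unit clause (!D).
So every satisfying assignment has B = False.

False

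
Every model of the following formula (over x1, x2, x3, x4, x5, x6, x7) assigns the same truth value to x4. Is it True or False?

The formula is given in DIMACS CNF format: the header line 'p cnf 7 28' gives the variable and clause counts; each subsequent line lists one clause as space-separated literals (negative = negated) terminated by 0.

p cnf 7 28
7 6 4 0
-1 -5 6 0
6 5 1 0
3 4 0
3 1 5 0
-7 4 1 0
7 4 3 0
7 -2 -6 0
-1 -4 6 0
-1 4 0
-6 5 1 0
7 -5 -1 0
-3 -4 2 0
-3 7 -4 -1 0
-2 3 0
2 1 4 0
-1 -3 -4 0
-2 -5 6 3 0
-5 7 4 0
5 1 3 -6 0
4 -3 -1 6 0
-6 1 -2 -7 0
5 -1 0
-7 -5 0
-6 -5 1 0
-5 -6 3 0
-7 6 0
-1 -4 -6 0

Suppose x4 = False.
Unit clause (x3) forces x3 = True.
Unit clause (¬x1) forces x1 = False.
Unit clause (¬x7) forces x7 = False.
Unit clause (x6) forces x6 = True.
Unit clause (¬x2) forces x2 = False.
That conflicts with the unit clause (x2).
So every satisfying assignment has x4 = True.

True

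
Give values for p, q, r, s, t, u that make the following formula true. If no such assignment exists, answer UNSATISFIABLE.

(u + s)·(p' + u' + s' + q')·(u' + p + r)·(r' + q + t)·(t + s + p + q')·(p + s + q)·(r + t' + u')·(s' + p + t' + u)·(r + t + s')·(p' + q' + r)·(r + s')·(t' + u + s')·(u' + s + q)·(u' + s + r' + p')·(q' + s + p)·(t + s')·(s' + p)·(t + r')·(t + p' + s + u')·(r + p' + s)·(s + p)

Branch on u: set u = 1.
Branch on p: set p = 1.
Branch on s: set s = 1.
From the singleton clause (q'), q = 0.
From the singleton clause (r), r = 1.
From the singleton clause (t), t = 1.
This assignment satisfies each clause.

p ↦ 1,  q ↦ 0,  r ↦ 1,  s ↦ 1,  t ↦ 1,  u ↦ 1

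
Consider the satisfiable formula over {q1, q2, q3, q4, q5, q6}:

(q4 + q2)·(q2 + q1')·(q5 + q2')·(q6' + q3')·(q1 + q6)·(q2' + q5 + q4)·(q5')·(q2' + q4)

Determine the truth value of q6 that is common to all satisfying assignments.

Suppose q6 = 0.
Unit clause (q1) forces q1 = 1.
Unit clause (q2) forces q2 = 1.
Unit clause (q5) forces q5 = 1.
Now (q5') is unsatisfied and unit — conflict.
So every satisfying assignment has q6 = True.

True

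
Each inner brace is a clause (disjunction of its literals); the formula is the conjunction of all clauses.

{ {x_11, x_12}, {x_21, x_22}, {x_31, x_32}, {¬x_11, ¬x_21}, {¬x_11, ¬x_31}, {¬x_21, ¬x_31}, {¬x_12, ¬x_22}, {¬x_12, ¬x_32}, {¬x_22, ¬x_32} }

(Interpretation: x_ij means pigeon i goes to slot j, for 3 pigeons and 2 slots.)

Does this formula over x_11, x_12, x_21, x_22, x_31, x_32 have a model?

Unsatisfiable

Branch on x_11: set x_11 = True.
From the singleton clause (¬x_21), x_21 = False.
From the singleton clause (x_22), x_22 = True.
From the singleton clause (¬x_31), x_31 = False.
From the singleton clause (x_32), x_32 = True.
Now (¬x_32) is unsatisfied and unit — conflict.
So x_11 must be the other value — set x_11 = False.
From the singleton clause (x_12), x_12 = True.
From the singleton clause (¬x_22), x_22 = False.
From the singleton clause (x_21), x_21 = True.
From the singleton clause (¬x_31), x_31 = False.
From the singleton clause (x_32), x_32 = True.
Now (¬x_32) is unsatisfied and unit — conflict.
Either choice for x_11 ends in contradiction.
No assignment satisfies every clause.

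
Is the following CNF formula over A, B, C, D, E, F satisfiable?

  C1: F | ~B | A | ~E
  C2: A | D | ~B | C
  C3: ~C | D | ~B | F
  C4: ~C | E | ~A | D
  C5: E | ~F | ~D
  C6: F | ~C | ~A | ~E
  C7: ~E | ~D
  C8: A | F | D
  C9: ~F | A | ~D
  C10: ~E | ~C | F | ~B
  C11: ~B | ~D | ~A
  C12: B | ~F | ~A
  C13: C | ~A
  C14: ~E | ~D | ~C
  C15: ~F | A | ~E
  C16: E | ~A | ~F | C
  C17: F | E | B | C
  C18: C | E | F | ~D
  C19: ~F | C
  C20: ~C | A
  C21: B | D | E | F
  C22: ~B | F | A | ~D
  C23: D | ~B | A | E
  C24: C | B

Yes

Branch on E: set E = 1.
The clause (~D) is unit, so D = 0.
Branch on A: set A = 1.
The clause (C) is unit, so C = 1.
The clause (F) is unit, so F = 1.
The clause (B) is unit, so B = 1.
All clauses are satisfied.
A satisfying assignment: A=1; B=1; C=1; D=0; E=1; F=1.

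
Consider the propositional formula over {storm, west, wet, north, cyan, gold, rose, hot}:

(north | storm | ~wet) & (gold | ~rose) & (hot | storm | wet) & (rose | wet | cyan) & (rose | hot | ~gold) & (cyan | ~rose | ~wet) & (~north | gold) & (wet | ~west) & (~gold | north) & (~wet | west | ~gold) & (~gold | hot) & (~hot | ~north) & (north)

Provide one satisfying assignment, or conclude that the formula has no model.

UNSATISFIABLE

Unit clause (north) forces north = 1.
Unit clause (gold) forces gold = 1.
Unit clause (hot) forces hot = 1.
That conflicts with the unit clause (~hot).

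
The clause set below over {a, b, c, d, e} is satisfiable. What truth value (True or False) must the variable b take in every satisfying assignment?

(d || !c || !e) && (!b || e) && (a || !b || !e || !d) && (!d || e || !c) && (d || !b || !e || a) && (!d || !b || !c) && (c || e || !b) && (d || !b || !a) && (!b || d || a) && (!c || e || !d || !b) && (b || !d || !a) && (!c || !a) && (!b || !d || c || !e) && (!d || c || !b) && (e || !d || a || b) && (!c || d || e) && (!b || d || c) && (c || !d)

False

Suppose b = true.
(e) alone gives e = true.
Branch on d: set d = true.
(a) alone gives a = true.
(!c) alone gives c = false.
Now (c) is unsatisfied and unit — conflict.
That branch fails; take d = false instead.
(!c) alone gives c = false.
Now (c) is unsatisfied and unit — conflict.
Both values of d lead to a conflict.
So every satisfying assignment has b = False.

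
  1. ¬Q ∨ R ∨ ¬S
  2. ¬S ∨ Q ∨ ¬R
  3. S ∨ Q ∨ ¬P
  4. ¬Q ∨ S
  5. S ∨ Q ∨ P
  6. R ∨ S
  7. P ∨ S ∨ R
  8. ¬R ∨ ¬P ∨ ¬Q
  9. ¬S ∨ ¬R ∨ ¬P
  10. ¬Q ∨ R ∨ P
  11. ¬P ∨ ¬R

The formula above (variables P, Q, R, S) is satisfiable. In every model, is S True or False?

Suppose S = False.
From the singleton clause (¬Q), Q = False.
From the singleton clause (¬P), P = False.
But (P) is also a unit clause — contradiction.
So every satisfying assignment has S = True.

True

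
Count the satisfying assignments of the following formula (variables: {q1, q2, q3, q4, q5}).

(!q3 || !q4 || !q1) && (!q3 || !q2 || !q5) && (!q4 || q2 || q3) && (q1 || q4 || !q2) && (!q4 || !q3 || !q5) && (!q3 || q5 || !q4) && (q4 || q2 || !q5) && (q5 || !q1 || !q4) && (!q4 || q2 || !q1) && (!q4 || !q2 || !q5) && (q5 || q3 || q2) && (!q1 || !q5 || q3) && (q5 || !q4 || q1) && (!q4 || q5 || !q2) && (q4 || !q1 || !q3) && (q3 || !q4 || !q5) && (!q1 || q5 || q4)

There are 2^5 = 32 truth assignments over (q1, q2, q3, q4, q5).
Split on q4. With q4 = true, the clauses containing q4 are satisfied and !q4 drops from the rest; 0 of the 2^4 = 16 assignments to the other variables satisfy what remains.
With q4 = false, by the same count on the reduced clause set, 1 assignment works.
Total: 0 + 1 = 1.

1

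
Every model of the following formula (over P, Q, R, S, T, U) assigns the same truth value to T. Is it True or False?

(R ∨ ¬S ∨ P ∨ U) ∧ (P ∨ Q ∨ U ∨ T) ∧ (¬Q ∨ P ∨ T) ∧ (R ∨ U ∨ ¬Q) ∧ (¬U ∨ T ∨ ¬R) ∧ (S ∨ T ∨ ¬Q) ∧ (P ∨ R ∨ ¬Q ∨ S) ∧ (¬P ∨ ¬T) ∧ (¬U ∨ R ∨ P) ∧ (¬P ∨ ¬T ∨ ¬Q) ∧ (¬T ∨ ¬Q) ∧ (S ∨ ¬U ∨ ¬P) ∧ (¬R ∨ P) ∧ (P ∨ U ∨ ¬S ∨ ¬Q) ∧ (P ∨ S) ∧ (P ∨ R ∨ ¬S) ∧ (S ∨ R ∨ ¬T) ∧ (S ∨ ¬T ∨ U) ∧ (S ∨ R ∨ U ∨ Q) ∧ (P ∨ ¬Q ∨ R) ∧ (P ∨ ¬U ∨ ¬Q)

Suppose T = True.
Unit clause (¬P) forces P = False.
Unit clause (¬Q) forces Q = False.
Unit clause (¬R) forces R = False.
Unit clause (¬U) forces U = False.
Unit clause (¬S) forces S = False.
That conflicts with the unit clause (S).
So every satisfying assignment has T = False.

False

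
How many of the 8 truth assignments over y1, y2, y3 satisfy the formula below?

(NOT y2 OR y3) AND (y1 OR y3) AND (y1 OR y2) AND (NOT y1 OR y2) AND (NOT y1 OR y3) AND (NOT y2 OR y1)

There are 2^3 = 8 truth assignments over (y1, y2, y3).
Check each against the 6 clauses (columns in the order y1, y2, y3):
  F F F  ✗ fails (y1 OR y3)
  F F T  ✗ fails (y1 OR y2)
  F T F  ✗ fails (NOT y2 OR y3)
  F T T  ✗ fails (NOT y2 OR y1)
  T F F  ✗ fails (NOT y1 OR y2)
  T F T  ✗ fails (NOT y1 OR y2)
  T T F  ✗ fails (NOT y2 OR y3)
  T T T  ✓ satisfies all
1 of the 8 rows is a model.

1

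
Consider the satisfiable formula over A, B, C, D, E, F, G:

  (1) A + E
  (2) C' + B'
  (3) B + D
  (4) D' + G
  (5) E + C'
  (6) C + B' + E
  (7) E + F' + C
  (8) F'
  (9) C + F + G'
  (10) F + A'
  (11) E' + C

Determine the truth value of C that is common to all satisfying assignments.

Suppose C = 0.
From the singleton clause (F'), F = 0.
From the singleton clause (G'), G = 0.
From the singleton clause (D'), D = 0.
From the singleton clause (B), B = 1.
From the singleton clause (E), E = 1.
That conflicts with the unit clause (E').
So every satisfying assignment has C = True.

True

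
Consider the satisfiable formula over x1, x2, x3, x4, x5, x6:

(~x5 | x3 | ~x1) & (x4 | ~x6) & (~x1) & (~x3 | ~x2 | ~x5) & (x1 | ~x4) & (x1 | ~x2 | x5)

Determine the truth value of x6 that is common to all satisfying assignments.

False

Suppose x6 = 1.
(x4) alone gives x4 = 1.
(~x1) alone gives x1 = 0.
That conflicts with the unit clause (x1).
So every satisfying assignment has x6 = False.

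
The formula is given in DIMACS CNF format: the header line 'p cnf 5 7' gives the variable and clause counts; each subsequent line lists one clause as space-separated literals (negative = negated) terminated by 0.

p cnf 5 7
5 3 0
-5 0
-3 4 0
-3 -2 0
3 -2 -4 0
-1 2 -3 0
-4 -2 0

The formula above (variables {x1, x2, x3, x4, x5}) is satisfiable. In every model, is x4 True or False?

Suppose x4 = False.
Unit clause (¬x5) forces x5 = False.
Unit clause (x3) forces x3 = True.
Now (¬x3) is unsatisfied and unit — conflict.
So every satisfying assignment has x4 = True.

True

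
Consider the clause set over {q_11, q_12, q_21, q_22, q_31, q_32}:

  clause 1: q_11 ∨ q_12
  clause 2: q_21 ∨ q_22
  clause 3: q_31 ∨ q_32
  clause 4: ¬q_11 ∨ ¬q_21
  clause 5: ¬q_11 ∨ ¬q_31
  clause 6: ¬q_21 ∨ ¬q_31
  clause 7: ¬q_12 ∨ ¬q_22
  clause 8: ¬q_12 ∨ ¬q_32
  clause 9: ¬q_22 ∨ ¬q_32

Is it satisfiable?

Case q_11 = True:
Unit clause (¬q_21) forces q_21 = False.
Unit clause (q_22) forces q_22 = True.
Unit clause (¬q_31) forces q_31 = False.
Unit clause (q_32) forces q_32 = True.
But (¬q_32) is also a unit clause — contradiction.
That branch fails; take q_11 = False instead.
Unit clause (q_12) forces q_12 = True.
Unit clause (¬q_22) forces q_22 = False.
Unit clause (q_21) forces q_21 = True.
Unit clause (¬q_31) forces q_31 = False.
Unit clause (q_32) forces q_32 = True.
But (¬q_32) is also a unit clause — contradiction.
Neither q_11 = True nor q_11 = False works.
No assignment satisfies every clause.

No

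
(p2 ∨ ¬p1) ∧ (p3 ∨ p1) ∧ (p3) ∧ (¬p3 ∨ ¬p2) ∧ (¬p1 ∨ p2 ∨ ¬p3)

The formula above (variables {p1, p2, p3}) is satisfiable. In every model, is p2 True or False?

Suppose p2 = True.
From the singleton clause (p3), p3 = True.
But (¬p3) is also a unit clause — contradiction.
So every satisfying assignment has p2 = False.

False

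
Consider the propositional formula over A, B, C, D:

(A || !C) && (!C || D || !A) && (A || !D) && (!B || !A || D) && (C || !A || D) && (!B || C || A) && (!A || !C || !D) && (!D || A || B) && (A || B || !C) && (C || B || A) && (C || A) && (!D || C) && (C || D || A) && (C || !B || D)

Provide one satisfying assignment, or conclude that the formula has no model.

UNSATISFIABLE

Branch on A: set A = true.
Branch on C: set C = false.
From the singleton clause (D), D = true.
That conflicts with the unit clause (!D).
Undo C and try C = true.
From the singleton clause (D), D = true.
That conflicts with the unit clause (!D).
Either choice for C ends in contradiction.
Undo A and try A = false.
From the singleton clause (!C), C = false.
That conflicts with the unit clause (C).
Either choice for A ends in contradiction.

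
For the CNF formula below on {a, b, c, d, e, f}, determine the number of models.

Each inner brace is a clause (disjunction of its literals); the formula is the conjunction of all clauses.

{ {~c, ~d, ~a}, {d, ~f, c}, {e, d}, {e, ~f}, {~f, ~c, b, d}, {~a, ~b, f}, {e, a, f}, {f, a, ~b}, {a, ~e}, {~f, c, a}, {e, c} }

There are 2^6 = 64 truth assignments over (a, b, c, d, e, f).
Split on d. With d = 1, the clauses containing d are satisfied and ~d drops from the rest; 3 of the 2^5 = 32 assignments to the other variables satisfy what remains.
With d = 0, by the same count on the reduced clause set, 3 assignments work.
(One model: a=T, b=F, c=F, d=F, e=T, f=F.)
Total: 3 + 3 = 6.

6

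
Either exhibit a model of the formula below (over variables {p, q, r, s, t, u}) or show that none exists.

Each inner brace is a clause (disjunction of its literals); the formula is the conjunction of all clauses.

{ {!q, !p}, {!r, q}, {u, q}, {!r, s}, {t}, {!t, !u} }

(t) alone gives t = true.
(!u) alone gives u = false.
(q) alone gives q = true.
(!p) alone gives p = false.
Suppose r = false.
All clauses hold; s can take either value.

p=false; q=true; r=false; s=true; t=true; u=false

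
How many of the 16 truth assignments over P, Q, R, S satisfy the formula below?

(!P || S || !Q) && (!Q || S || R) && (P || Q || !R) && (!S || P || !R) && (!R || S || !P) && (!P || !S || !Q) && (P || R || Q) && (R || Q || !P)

3

There are 2^4 = 16 truth assignments over (P, Q, R, S).
Check each against the 8 clauses (columns in the order P, Q, R, S):
  F F F F  ✗ fails (P || R || Q)
  F F F T  ✗ fails (P || R || Q)
  F F T F  ✗ fails (P || Q || !R)
  F F T T  ✗ fails (P || Q || !R)
  F T F F  ✗ fails (!Q || S || R)
  F T F T  ✓ satisfies all
  F T T F  ✓ satisfies all
  F T T T  ✗ fails (!S || P || !R)
  T F F F  ✗ fails (R || Q || !P)
  T F F T  ✗ fails (R || Q || !P)
  T F T F  ✗ fails (!R || S || !P)
  T F T T  ✓ satisfies all
  T T F F  ✗ fails (!P || S || !Q)
  T T F T  ✗ fails (!P || !S || !Q)
  T T T F  ✗ fails (!P || S || !Q)
  T T T T  ✗ fails (!P || !S || !Q)
3 of the 16 rows are models.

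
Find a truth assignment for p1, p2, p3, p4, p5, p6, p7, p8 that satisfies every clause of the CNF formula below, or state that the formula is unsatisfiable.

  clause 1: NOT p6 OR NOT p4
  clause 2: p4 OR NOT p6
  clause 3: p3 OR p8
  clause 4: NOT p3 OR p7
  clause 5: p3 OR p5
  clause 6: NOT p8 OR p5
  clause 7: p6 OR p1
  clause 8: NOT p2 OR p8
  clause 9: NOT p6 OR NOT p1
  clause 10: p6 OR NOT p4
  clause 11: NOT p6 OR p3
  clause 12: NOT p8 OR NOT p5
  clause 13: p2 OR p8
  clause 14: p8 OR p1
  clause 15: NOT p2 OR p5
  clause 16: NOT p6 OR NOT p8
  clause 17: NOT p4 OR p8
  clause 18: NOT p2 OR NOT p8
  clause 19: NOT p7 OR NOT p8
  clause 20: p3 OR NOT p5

UNSATISFIABLE

Case p6 = false:
Unit clause (p1) forces p1 = true.
Unit clause (NOT p4) forces p4 = false.
Case p3 = true:
Unit clause (p7) forces p7 = true.
Unit clause (NOT p8) forces p8 = false.
Unit clause (NOT p2) forces p2 = false.
But (p2) is also a unit clause — contradiction.
Backtrack on p3: now try p3 = false.
Unit clause (p8) forces p8 = true.
Unit clause (p5) forces p5 = true.
But (NOT p5) is also a unit clause — contradiction.
Both values of p3 lead to a conflict.
Backtrack on p6: now try p6 = true.
Unit clause (NOT p4) forces p4 = false.
But (p4) is also a unit clause — contradiction.
Both values of p6 lead to a conflict.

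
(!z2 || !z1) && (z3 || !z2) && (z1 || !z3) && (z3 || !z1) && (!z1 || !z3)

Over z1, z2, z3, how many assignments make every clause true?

There are 2^3 = 8 truth assignments over (z1, z2, z3).
Check each against the 5 clauses (columns in the order z1, z2, z3):
  F F F  ✓ satisfies all
  F F T  ✗ fails (z1 || !z3)
  F T F  ✗ fails (z3 || !z2)
  F T T  ✗ fails (z1 || !z3)
  T F F  ✗ fails (z3 || !z1)
  T F T  ✗ fails (!z1 || !z3)
  T T F  ✗ fails (!z2 || !z1)
  T T T  ✗ fails (!z2 || !z1)
1 of the 8 rows is a model.

1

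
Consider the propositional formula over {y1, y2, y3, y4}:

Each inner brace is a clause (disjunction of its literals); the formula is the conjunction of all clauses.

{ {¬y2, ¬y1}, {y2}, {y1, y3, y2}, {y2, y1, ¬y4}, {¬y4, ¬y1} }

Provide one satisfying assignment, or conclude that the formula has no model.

From the singleton clause (y2), y2 = True.
From the singleton clause (¬y1), y1 = False.
No clause remains; y3, y4 are free.

y1=False,  y2=True,  y3=False,  y4=True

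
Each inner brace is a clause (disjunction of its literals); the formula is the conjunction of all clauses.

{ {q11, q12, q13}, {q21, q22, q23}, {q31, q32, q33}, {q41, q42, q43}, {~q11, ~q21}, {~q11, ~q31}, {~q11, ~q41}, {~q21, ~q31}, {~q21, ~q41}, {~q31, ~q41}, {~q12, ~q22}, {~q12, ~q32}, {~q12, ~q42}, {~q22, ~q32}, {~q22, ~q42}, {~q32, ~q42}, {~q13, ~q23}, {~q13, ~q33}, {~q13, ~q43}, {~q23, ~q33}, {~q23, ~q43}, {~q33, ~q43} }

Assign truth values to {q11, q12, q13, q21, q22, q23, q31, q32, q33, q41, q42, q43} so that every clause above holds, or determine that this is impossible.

UNSATISFIABLE

Try q11 = 0.
Try q12 = 1.
From the singleton clause (~q22), q22 = 0.
From the singleton clause (~q32), q32 = 0.
From the singleton clause (~q42), q42 = 0.
Try q21 = 1.
From the singleton clause (~q31), q31 = 0.
From the singleton clause (q33), q33 = 1.
From the singleton clause (~q41), q41 = 0.
From the singleton clause (q43), q43 = 1.
Now (~q43) is unsatisfied and unit — conflict.
That branch fails; take q21 = 0 instead.
From the singleton clause (q23), q23 = 1.
From the singleton clause (~q13), q13 = 0.
From the singleton clause (~q33), q33 = 0.
From the singleton clause (q31), q31 = 1.
From the singleton clause (~q41), q41 = 0.
From the singleton clause (q43), q43 = 1.
Now (~q43) is unsatisfied and unit — conflict.
Either choice for q21 ends in contradiction.
That branch fails; take q12 = 0 instead.
From the singleton clause (q13), q13 = 1.
From the singleton clause (~q23), q23 = 0.
From the singleton clause (~q33), q33 = 0.
From the singleton clause (~q43), q43 = 0.
Try q21 = 1.
From the singleton clause (~q31), q31 = 0.
From the singleton clause (q32), q32 = 1.
From the singleton clause (~q41), q41 = 0.
From the singleton clause (q42), q42 = 1.
Now (~q42) is unsatisfied and unit — conflict.
That branch fails; take q21 = 0 instead.
From the singleton clause (q22), q22 = 1.
From the singleton clause (~q32), q32 = 0.
From the singleton clause (q31), q31 = 1.
From the singleton clause (~q41), q41 = 0.
From the singleton clause (q42), q42 = 1.
Now (~q42) is unsatisfied and unit — conflict.
Either choice for q21 ends in contradiction.
Either choice for q12 ends in contradiction.
That branch fails; take q11 = 1 instead.
From the singleton clause (~q21), q21 = 0.
From the singleton clause (~q31), q31 = 0.
From the singleton clause (~q41), q41 = 0.
Try q22 = 1.
From the singleton clause (~q12), q12 = 0.
From the singleton clause (~q32), q32 = 0.
From the singleton clause (q33), q33 = 1.
From the singleton clause (~q42), q42 = 0.
From the singleton clause (q43), q43 = 1.
Now (~q43) is unsatisfied and unit — conflict.
That branch fails; take q22 = 0 instead.
From the singleton clause (q23), q23 = 1.
From the singleton clause (~q13), q13 = 0.
From the singleton clause (~q33), q33 = 0.
From the singleton clause (q32), q32 = 1.
From the singleton clause (~q12), q12 = 0.
From the singleton clause (~q42), q42 = 0.
From the singleton clause (q43), q43 = 1.
Now (~q43) is unsatisfied and unit — conflict.
Either choice for q22 ends in contradiction.
Either choice for q11 ends in contradiction.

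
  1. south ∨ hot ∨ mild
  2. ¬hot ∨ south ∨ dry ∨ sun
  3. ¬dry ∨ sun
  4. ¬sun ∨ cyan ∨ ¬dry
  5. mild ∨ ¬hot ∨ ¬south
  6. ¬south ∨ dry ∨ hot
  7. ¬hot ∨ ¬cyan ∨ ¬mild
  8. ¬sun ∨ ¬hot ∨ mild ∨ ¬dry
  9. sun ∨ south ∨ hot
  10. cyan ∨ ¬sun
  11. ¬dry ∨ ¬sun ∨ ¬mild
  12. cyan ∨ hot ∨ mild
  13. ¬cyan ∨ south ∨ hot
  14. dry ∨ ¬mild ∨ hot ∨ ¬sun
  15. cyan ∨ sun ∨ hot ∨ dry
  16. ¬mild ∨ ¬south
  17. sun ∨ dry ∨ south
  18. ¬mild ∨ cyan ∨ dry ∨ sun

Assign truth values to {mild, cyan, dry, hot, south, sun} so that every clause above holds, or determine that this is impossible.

mild=False; cyan=True; dry=False; hot=True; south=False; sun=True

Try dry = False.
Try south = False.
The clause (sun) is unit, so sun = True.
The clause (cyan) is unit, so cyan = True.
The clause (hot) is unit, so hot = True.
The clause (¬mild) is unit, so mild = False.
Every clause now holds.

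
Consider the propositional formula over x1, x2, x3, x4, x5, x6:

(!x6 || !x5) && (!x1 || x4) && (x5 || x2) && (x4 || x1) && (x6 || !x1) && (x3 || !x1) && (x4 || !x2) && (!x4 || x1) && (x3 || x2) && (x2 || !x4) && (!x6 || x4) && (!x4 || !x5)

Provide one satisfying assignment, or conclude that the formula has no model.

x1 ↦ true,  x2 ↦ true,  x3 ↦ true,  x4 ↦ true,  x5 ↦ false,  x6 ↦ true

Suppose x6 = true.
The clause (!x5) is unit, so x5 = false.
The clause (x2) is unit, so x2 = true.
The clause (x4) is unit, so x4 = true.
The clause (x1) is unit, so x1 = true.
The clause (x3) is unit, so x3 = true.
All clauses are satisfied.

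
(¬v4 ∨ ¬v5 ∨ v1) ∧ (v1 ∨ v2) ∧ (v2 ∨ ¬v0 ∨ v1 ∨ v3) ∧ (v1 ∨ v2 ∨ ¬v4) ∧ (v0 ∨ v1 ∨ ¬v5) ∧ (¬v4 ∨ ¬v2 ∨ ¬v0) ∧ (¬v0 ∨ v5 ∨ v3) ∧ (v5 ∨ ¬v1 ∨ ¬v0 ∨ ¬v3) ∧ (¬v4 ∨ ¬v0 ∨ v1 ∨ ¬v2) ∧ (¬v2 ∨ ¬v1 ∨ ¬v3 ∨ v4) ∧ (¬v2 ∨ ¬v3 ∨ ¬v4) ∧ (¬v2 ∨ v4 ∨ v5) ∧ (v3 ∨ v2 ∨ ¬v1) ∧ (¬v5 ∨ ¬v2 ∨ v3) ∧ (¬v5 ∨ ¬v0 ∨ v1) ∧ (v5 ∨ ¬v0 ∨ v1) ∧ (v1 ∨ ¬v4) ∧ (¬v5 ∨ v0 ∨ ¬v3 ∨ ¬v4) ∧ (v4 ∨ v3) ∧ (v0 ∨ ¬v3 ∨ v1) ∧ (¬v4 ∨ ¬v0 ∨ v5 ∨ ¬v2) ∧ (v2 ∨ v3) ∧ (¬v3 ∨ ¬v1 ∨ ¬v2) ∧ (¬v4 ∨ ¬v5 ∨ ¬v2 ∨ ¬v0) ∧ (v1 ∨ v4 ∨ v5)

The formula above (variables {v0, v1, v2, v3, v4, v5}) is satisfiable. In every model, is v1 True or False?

Suppose v1 = False.
(v2) alone gives v2 = True.
(¬v4) alone gives v4 = False.
(v5) alone gives v5 = True.
(v0) alone gives v0 = True.
But (¬v0) is also a unit clause — contradiction.
So every satisfying assignment has v1 = True.

True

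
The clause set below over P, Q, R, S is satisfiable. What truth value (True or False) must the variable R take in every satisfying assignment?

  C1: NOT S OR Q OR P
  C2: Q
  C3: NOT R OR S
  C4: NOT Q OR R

True

Suppose R = false.
(Q) alone gives Q = true.
That conflicts with the unit clause (NOT Q).
So every satisfying assignment has R = True.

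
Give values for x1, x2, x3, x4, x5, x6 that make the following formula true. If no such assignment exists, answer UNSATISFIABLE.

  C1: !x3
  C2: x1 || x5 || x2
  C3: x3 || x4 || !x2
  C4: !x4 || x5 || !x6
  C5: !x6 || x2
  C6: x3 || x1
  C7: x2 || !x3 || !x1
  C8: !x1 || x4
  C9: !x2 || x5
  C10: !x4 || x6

x1=true, x2=true, x3=false, x4=true, x5=true, x6=true

From the singleton clause (!x3), x3 = false.
From the singleton clause (x1), x1 = true.
From the singleton clause (x4), x4 = true.
From the singleton clause (x6), x6 = true.
From the singleton clause (x5), x5 = true.
From the singleton clause (x2), x2 = true.
Every clause now holds.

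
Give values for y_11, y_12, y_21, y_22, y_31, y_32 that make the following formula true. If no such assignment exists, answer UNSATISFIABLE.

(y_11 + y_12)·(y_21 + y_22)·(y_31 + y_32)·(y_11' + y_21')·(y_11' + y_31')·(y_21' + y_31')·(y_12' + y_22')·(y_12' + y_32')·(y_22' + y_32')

Suppose y_11 = 1.
(y_21') alone gives y_21 = 0.
(y_22) alone gives y_22 = 1.
(y_31') alone gives y_31 = 0.
(y_32) alone gives y_32 = 1.
That conflicts with the unit clause (y_32').
So y_11 must be the other value — set y_11 = 0.
(y_12) alone gives y_12 = 1.
(y_22') alone gives y_22 = 0.
(y_21) alone gives y_21 = 1.
(y_31') alone gives y_31 = 0.
(y_32) alone gives y_32 = 1.
That conflicts with the unit clause (y_32').
Both values of y_11 lead to a conflict.

UNSATISFIABLE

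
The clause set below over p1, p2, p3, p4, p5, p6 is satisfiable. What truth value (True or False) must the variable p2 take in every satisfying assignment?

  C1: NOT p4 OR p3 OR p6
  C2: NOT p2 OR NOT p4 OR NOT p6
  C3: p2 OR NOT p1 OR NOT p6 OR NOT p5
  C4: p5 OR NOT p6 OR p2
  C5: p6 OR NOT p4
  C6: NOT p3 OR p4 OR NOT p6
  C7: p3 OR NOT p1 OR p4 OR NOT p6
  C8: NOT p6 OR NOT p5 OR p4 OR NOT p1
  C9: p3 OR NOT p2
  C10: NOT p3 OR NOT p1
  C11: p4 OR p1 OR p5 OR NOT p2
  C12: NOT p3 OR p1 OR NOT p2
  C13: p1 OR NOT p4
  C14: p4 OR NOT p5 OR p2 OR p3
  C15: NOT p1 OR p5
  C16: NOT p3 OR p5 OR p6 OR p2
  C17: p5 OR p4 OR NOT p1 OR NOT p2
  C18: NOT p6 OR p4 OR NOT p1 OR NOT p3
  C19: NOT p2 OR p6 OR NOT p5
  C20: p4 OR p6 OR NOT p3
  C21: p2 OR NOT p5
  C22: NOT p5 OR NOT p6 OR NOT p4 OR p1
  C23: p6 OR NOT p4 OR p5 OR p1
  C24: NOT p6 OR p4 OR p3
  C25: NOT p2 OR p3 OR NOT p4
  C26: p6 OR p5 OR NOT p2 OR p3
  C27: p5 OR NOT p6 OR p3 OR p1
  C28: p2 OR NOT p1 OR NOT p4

False

Suppose p2 = true.
From the singleton clause (p3), p3 = true.
From the singleton clause (NOT p1), p1 = false.
Now (p1) is unsatisfied and unit — conflict.
So every satisfying assignment has p2 = False.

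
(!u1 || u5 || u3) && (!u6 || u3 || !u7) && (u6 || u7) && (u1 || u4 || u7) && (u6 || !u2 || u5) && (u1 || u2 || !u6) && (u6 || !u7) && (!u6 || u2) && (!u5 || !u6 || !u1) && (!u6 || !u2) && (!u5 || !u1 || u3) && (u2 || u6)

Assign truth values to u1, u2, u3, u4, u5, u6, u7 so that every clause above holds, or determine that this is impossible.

Case u6 = true:
Unit clause (u2) forces u2 = true.
That conflicts with the unit clause (!u2).
So u6 must be the other value — set u6 = false.
Unit clause (u7) forces u7 = true.
That conflicts with the unit clause (!u7).
Either choice for u6 ends in contradiction.

UNSATISFIABLE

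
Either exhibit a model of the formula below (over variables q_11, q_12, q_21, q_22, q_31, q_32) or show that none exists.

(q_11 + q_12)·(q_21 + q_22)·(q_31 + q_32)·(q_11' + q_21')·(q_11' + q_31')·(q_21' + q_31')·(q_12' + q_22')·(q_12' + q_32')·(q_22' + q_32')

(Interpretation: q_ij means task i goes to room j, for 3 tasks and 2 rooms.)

Branch on q_11: set q_11 = 1.
The clause (q_21') is unit, so q_21 = 0.
The clause (q_22) is unit, so q_22 = 1.
The clause (q_31') is unit, so q_31 = 0.
The clause (q_32) is unit, so q_32 = 1.
But (q_32') is also a unit clause — contradiction.
Backtrack on q_11: now try q_11 = 0.
The clause (q_12) is unit, so q_12 = 1.
The clause (q_22') is unit, so q_22 = 0.
The clause (q_21) is unit, so q_21 = 1.
The clause (q_31') is unit, so q_31 = 0.
The clause (q_32) is unit, so q_32 = 1.
But (q_32') is also a unit clause — contradiction.
Both values of q_11 lead to a conflict.

UNSATISFIABLE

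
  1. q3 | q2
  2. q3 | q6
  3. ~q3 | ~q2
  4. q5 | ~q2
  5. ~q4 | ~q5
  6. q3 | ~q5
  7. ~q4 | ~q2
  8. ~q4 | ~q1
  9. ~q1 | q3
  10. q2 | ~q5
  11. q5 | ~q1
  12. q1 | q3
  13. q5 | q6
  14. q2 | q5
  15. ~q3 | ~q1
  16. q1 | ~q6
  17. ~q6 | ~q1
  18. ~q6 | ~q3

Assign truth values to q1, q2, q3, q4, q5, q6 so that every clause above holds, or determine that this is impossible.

Branch on q3: set q3 = 1.
From the singleton clause (~q2), q2 = 0.
From the singleton clause (~q5), q5 = 0.
But (q5) is also a unit clause — contradiction.
Backtrack on q3: now try q3 = 0.
From the singleton clause (q2), q2 = 1.
From the singleton clause (q6), q6 = 1.
From the singleton clause (q5), q5 = 1.
But (~q5) is also a unit clause — contradiction.
Both values of q3 lead to a conflict.

UNSATISFIABLE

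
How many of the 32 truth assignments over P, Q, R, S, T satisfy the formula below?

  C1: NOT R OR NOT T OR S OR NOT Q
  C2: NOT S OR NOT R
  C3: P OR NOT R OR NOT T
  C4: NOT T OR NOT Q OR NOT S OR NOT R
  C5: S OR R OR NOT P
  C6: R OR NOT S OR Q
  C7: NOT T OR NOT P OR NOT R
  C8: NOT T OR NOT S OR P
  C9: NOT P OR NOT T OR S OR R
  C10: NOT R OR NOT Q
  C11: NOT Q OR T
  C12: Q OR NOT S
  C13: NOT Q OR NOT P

5

There are 2^5 = 32 truth assignments over (P, Q, R, S, T).
Split on Q. With Q = true, the clauses containing Q are satisfied and NOT Q drops from the rest; 1 of the 2^4 = 16 assignments to the other variables satisfy what remains.
With Q = false, by the same count on the reduced clause set, 4 assignments work.
(One model: P=F, Q=F, R=F, S=F, T=F.)
Total: 1 + 4 = 5.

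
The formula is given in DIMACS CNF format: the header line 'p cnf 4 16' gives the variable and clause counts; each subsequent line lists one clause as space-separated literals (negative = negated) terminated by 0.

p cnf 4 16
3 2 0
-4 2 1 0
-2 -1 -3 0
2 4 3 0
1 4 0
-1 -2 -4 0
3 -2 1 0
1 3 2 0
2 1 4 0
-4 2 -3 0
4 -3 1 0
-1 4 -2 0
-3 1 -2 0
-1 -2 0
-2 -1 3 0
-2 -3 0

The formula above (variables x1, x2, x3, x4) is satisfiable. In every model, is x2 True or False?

Suppose x2 = True.
From the singleton clause (¬x1), x1 = False.
From the singleton clause (x4), x4 = True.
From the singleton clause (x3), x3 = True.
That conflicts with the unit clause (¬x3).
So every satisfying assignment has x2 = False.

False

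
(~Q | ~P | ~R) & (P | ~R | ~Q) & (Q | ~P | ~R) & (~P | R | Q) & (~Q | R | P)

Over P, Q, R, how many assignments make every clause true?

There are 2^3 = 8 truth assignments over (P, Q, R).
Check each against the 5 clauses (columns in the order P, Q, R):
  F F F  ✓ satisfies all
  F F T  ✓ satisfies all
  F T F  ✗ fails (~Q | R | P)
  F T T  ✗ fails (P | ~R | ~Q)
  T F F  ✗ fails (~P | R | Q)
  T F T  ✗ fails (Q | ~P | ~R)
  T T F  ✓ satisfies all
  T T T  ✗ fails (~Q | ~P | ~R)
3 of the 8 rows are models.

3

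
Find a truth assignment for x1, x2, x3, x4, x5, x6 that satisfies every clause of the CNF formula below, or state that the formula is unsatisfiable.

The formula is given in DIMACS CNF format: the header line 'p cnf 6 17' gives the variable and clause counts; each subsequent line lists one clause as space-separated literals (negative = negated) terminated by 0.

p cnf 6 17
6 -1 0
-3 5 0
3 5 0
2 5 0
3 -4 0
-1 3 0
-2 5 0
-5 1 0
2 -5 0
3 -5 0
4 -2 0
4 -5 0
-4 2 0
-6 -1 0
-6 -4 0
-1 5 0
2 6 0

UNSATISFIABLE

Try x6 = True.
(¬x1) alone gives x1 = False.
(¬x5) alone gives x5 = False.
(¬x3) alone gives x3 = False.
But (x3) is also a unit clause — contradiction.
Undo x6 and try x6 = False.
(¬x1) alone gives x1 = False.
(¬x5) alone gives x5 = False.
(¬x3) alone gives x3 = False.
But (x3) is also a unit clause — contradiction.
Neither x6 = True nor x6 = False works.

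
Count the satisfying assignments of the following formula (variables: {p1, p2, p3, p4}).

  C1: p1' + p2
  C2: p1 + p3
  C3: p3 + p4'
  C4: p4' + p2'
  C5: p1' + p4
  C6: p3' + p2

There are 2^4 = 16 truth assignments over (p1, p2, p3, p4).
Check each against the 6 clauses (columns in the order p1, p2, p3, p4):
  F F F F  ✗ fails (p1 + p3)
  F F F T  ✗ fails (p1 + p3)
  F F T F  ✗ fails (p3' + p2)
  F F T T  ✗ fails (p3' + p2)
  F T F F  ✗ fails (p1 + p3)
  F T F T  ✗ fails (p1 + p3)
  F T T F  ✓ satisfies all
  F T T T  ✗ fails (p4' + p2')
  T F F F  ✗ fails (p1' + p2)
  T F F T  ✗ fails (p1' + p2)
  T F T F  ✗ fails (p1' + p2)
  T F T T  ✗ fails (p1' + p2)
  T T F F  ✗ fails (p1' + p4)
  T T F T  ✗ fails (p3 + p4')
  T T T F  ✗ fails (p1' + p4)
  T T T T  ✗ fails (p4' + p2')
1 of the 16 rows is a model.

1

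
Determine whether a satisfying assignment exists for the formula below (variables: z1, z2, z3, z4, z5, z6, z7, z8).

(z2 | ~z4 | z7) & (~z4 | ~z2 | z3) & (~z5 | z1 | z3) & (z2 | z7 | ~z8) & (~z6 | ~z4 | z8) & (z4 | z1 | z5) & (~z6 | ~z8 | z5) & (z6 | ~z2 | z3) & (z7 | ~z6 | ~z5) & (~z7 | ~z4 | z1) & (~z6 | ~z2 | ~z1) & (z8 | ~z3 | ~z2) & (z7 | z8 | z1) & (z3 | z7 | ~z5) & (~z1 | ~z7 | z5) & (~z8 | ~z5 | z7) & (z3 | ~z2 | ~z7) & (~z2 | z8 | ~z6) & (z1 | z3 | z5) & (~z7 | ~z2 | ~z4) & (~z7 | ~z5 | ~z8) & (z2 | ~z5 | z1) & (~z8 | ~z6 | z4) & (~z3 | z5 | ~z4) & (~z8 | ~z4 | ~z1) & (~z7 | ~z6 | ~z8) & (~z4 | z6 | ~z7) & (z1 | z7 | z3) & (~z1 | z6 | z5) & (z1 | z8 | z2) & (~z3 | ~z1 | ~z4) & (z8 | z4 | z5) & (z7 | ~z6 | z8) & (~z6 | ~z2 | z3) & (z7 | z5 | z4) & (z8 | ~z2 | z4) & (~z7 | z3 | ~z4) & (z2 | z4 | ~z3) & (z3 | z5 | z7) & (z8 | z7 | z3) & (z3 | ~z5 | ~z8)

Branch on z2: set z2 = 0.
Branch on z4: set z4 = 0.
Unit clause (~z3) forces z3 = 0.
Branch on z5: set z5 = 1.
Unit clause (z1) forces z1 = 1.
Unit clause (z7) forces z7 = 1.
Unit clause (~z8) forces z8 = 0.
No clause remains; z6 is free.
A satisfying assignment: z1 ↦ 1; z2 ↦ 0; z3 ↦ 0; z4 ↦ 0; z5 ↦ 1; z6 ↦ 1; z7 ↦ 1; z8 ↦ 0.

Yes, satisfiable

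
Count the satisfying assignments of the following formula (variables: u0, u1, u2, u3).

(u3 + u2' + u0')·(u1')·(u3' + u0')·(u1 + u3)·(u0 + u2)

There are 2^4 = 16 truth assignments over (u0, u1, u2, u3).
Split on u0. With u0 = 1, the clauses containing u0 are satisfied and u0' drops from the rest; 0 of the 2^3 = 8 assignments to the other variables satisfy what remains.
With u0 = 0, by the same count on the reduced clause set, 1 assignment works.
Total: 0 + 1 = 1.

1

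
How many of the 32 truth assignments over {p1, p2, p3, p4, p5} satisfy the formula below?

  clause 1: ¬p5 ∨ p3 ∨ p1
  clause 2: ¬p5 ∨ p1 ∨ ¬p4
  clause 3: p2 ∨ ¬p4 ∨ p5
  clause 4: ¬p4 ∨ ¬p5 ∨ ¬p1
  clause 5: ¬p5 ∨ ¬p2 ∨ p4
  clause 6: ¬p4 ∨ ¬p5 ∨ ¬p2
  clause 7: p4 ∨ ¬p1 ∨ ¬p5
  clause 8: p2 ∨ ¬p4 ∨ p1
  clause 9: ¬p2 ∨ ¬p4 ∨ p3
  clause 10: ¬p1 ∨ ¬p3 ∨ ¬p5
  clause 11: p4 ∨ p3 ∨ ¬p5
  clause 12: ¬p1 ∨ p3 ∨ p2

10

There are 2^5 = 32 truth assignments over (p1, p2, p3, p4, p5).
Split on p3. With p3 = True, the clauses containing p3 are satisfied and ¬p3 drops from the rest; 7 of the 2^4 = 16 assignments to the other variables satisfy what remains.
With p3 = False, by the same count on the reduced clause set, 3 assignments work.
Total: 7 + 3 = 10.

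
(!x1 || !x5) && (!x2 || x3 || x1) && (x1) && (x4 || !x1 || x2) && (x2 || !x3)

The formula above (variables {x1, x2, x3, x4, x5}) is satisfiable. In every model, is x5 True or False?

False

Suppose x5 = true.
From the singleton clause (!x1), x1 = false.
But (x1) is also a unit clause — contradiction.
So every satisfying assignment has x5 = False.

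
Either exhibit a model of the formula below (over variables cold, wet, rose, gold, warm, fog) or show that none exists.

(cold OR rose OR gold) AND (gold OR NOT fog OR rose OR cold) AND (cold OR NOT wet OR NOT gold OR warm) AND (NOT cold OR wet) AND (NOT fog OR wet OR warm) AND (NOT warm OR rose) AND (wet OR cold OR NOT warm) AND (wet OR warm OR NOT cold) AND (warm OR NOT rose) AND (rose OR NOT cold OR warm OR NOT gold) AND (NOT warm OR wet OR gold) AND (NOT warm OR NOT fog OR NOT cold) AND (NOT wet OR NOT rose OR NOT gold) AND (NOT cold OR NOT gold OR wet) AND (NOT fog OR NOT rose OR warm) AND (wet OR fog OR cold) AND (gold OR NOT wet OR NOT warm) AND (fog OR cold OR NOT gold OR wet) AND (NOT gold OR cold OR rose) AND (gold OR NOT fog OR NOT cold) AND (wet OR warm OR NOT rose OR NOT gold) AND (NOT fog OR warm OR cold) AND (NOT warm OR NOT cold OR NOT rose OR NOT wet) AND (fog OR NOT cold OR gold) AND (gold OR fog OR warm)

UNSATISFIABLE

Try cold = false.
Try rose = true.
From the singleton clause (warm), warm = true.
From the singleton clause (wet), wet = true.
From the singleton clause (NOT gold), gold = false.
But (gold) is also a unit clause — contradiction.
So rose must be the other value — set rose = false.
From the singleton clause (gold), gold = true.
But (NOT gold) is also a unit clause — contradiction.
Both values of rose lead to a conflict.
So cold must be the other value — set cold = true.
From the singleton clause (wet), wet = true.
Try warm = false.
From the singleton clause (NOT rose), rose = false.
From the singleton clause (NOT gold), gold = false.
From the singleton clause (NOT fog), fog = false.
But (fog) is also a unit clause — contradiction.
So warm must be the other value — set warm = true.
From the singleton clause (rose), rose = true.
But (NOT rose) is also a unit clause — contradiction.
Both values of warm lead to a conflict.
Both values of cold lead to a conflict.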